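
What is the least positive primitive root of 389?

2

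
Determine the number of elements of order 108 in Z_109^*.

36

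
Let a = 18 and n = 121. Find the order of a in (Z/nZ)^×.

110

The order of 18 must divide φ(121) = φ(11^2) = 11·(11−1) = 110 = 2 · 5 · 11.
Divisors of 110: 1, 2, 5, 10, 11, 22, 55, 110.
Evaluate successive powers at the divisors of 110:
18^1 ≡ 18
18^2 ≡ 82
18^5 ≡ 32
18^10 ≡ 56
18^11 ≡ 40
18^22 ≡ 27
18^55 ≡ 120
18^110 ≡ 1
The smallest such exponent is 110, so the order of 18 is 110.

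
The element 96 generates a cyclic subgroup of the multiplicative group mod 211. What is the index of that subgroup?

By Lagrange's theorem, ord_211(96) divides φ(211) = 211 − 1 = 210 = 2 · 3 · 5 · 7.
Divisors of 210: 1, 2, 3, 5, 6, 7, 10, 14, 15, 21, 30, 35, 42, 70, 105, 210.
Evaluate successive powers at the divisors of 210:
96^1 ≡ 96
96^2 ≡ 143
96^3 ≡ 13
96^5 ≡ 171
96^6 ≡ 169
96^7 ≡ 188
96^10 ≡ 123
96^14 ≡ 107
96^15 ≡ 144
96^21 ≡ 71
96^30 ≡ 58
96^35 ≡ 1
Thus |⟨96⟩| = ord(96) = 35.
The index is φ(211) / ord(96) = 210 / 35 = 6.

6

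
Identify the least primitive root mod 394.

3

φ(394) = φ(2)·φ(197) = 1·196 = 196 = 2^2 · 7^2.
Test candidates g = 2, 3, … against the prime factors q ∈ {2, 7} of φ(394): g is a generator iff g^(196/q) ≢ 1 for every such q.
g = 2: gcd(2, 394) = 2 > 1, not a unit — skip.
g = 3: 3^98 ≡ 393; 3^28 ≡ 233 — none is 1, so 3 is a primitive root.
Hence the least primitive root of 394 is 3.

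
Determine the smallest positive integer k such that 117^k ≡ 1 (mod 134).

66

ord(117) | φ(134) = φ(2)·φ(67) = 1·66 = 66 = 2 · 3 · 11.
Divisors of 66: 1, 2, 3, 6, 11, 22, 33, 66.
Compute 117^d (mod 134) for the divisors d until we hit 1:
117^1 ≡ 117 (mod 134)
117^2 ≡ 21 (mod 134)
117^3 ≡ 45 (mod 134)
117^6 ≡ 15 (mod 134)
117^11 ≡ 105 (mod 134)
117^22 ≡ 37 (mod 134)
117^33 ≡ 133 (mod 134)
117^66 ≡ 1 (mod 134) ✓
So ord_134(117) = 66.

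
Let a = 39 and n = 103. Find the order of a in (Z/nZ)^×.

The order of 39 must divide φ(103) = 103 − 1 = 102 = 2 · 3 · 17.
Divisors of 102: 1, 2, 3, 6, 17, 34, 51, 102.
Compute 39^d (mod 103) for the divisors d until we hit 1:
39^1 ≡ 39 (mod 103)
39^2 ≡ 79 (mod 103)
39^3 ≡ 94 (mod 103)
39^6 ≡ 81 (mod 103)
39^17 ≡ 102 (mod 103)
39^34 ≡ 1 (mod 103) ✓
The smallest such exponent is 34, so the order of 39 is 34.

34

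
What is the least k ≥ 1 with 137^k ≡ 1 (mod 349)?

348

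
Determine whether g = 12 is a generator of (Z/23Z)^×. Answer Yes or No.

No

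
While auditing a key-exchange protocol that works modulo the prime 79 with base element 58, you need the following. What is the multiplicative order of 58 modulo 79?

The order of 58 must divide φ(79) = 79 − 1 = 78 = 2 · 3 · 13.
Divisors of 78: 1, 2, 3, 6, 13, 26, 39, 78.
Check 58^d mod 79 for each divisor in increasing order:
58^1 ≡ 58
58^2 ≡ 46
58^3 ≡ 61
58^6 ≡ 8
58^13 ≡ 78
58^26 ≡ 1
So ord_79(58) = 26.

26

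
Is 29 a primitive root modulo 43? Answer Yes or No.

Yes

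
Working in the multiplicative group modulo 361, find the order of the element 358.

ord(358) | φ(361) = φ(19^2) = 19·(19−1) = 342 = 2 · 3^2 · 19.
Divisors of 342: 1, 2, 3, 6, 9, 18, 19, 38, 57, 114, 171, 342.
Evaluate successive powers at the divisors of 342:
358^1 ≡ 358 (mod 361)
358^2 ≡ 9 (mod 361)
358^3 ≡ 334 (mod 361)
358^6 ≡ 7 (mod 361)
358^9 ≡ 172 (mod 361)
358^18 ≡ 343 (mod 361)
358^19 ≡ 54 (mod 361)
358^38 ≡ 28 (mod 361)
358^57 ≡ 68 (mod 361)
358^114 ≡ 292 (mod 361)
358^171 ≡ 1 (mod 361) ✓
So ord_361(358) = 171.

171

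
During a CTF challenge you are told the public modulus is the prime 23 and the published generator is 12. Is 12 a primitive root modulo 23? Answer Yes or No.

φ(23) = 23 − 1 = 22 = 2 · 11.
It suffices to check that the order of 12 is not a proper divisor of 22: compute 12^(22/q) for q ∈ {2, 11}.
12^11 ≡ 1 (mod 23)  [q = 2: ≡ 1 ✗]
12^2 ≡ 6 (mod 23)  [q = 11: ≢ 1 ✓]
12^11 ≡ 1 shows ord(12) | 11, strictly less than φ(23); not a primitive root.

No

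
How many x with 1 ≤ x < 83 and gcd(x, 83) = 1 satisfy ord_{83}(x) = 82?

40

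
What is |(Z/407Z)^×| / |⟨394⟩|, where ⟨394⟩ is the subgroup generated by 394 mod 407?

2

The order of 394 must divide φ(407) = φ(11·37) = (11−1)·(37−1) = 10·36 = 360 = 2^3 · 3^2 · 5.
Divisors of 360: 1, 2, 3, 4, 5, 6, 8, 9, 10, 12, 15, 18, 20, 24, 30, 36, 40, 45, 60, 72, 90, 120, 180, 360.
Compute 394^d (mod 407) for the divisors d until we hit 1:
394^1 ≡ 394 (mod 407)
394^2 ≡ 169 (mod 407)
394^3 ≡ 245 (mod 407)
394^4 ≡ 71 (mod 407)
394^5 ≡ 298 (mod 407)
394^6 ≡ 196 (mod 407)
394^8 ≡ 157 (mod 407)
394^9 ≡ 401 (mod 407)
394^10 ≡ 78 (mod 407)
394^12 ≡ 158 (mod 407)
394^15 ≡ 45 (mod 407)
394^18 ≡ 36 (mod 407)
394^20 ≡ 386 (mod 407)
394^24 ≡ 137 (mod 407)
394^30 ≡ 397 (mod 407)
394^36 ≡ 75 (mod 407)
394^40 ≡ 34 (mod 407)
394^45 ≡ 364 (mod 407)
394^60 ≡ 100 (mod 407)
394^72 ≡ 334 (mod 407)
394^90 ≡ 221 (mod 407)
394^120 ≡ 232 (mod 407)
394^180 ≡ 1 (mod 407) ✓
The order of 394 is 180, so the subgroup it generates has 180 elements.
The index is φ(407) / ord(394) = 360 / 180 = 2.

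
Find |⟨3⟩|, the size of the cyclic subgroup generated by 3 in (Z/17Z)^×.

By Lagrange's theorem, ord_17(3) divides φ(17) = 17 − 1 = 16 = 2^4.
Divisors of 16: 1, 2, 4, 8, 16.
Test each divisor d:
3^1 ≡ 3
3^2 ≡ 9
3^4 ≡ 13
3^8 ≡ 16
3^16 ≡ 1
So ord_17(3) = 16.

16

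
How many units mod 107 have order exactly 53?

φ(107) = 107 − 1 = 106 = 2 · 53.
(Z/107Z)^× is cyclic (|G| = 106); a cyclic group of order m has exactly φ(d) elements of each order d | m, and none otherwise.
53 | 106, and φ(53) = 53 − 1 = 52.

52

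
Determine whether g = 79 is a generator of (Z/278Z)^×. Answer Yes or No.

No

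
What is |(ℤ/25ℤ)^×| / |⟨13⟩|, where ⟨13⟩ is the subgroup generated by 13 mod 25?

1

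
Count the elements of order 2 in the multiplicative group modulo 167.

φ(167) = 167 − 1 = 166 = 2 · 83.
In a cyclic group of order 166, there are φ(d) elements of order d for each divisor d of 166, and zero for non-divisors.
2 | 166, and φ(2) = 2 − 1 = 1.

1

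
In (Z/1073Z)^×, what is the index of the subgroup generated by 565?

ord(565) | φ(1073) = φ(29·37) = (29−1)·(37−1) = 28·36 = 1008 = 2^4 · 3^2 · 7.
Divisors of 1008: 1, 2, 3, 4, 6, 7, 8, 9, 12, 14, 16, 18, 21, 24, 28, 36, 42, 48, 56, 63, 72, 84, 112, 126, 144, 168, 252, 336, 504, 1008.
Compute 565^d (mod 1073) for the divisors d until we hit 1:
565^1 ≡ 565
565^2 ≡ 544
565^3 ≡ 482
565^4 ≡ 861
565^6 ≡ 556
565^7 ≡ 824
565^8 ≡ 951
565^9 ≡ 815
565^12 ≡ 112
565^14 ≡ 840
565^16 ≡ 935
565^18 ≡ 38
565^21 ≡ 75
565^24 ≡ 741
565^28 ≡ 639
565^36 ≡ 371
565^42 ≡ 260
565^48 ≡ 778
565^56 ≡ 581
565^63 ≡ 186
565^72 ≡ 297
565^84 ≡ 1
The order of 565 is 84, so the subgroup it generates has 84 elements.
The index is φ(1073) / ord(565) = 1008 / 84 = 12.

12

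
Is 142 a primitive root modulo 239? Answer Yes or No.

φ(239) = 239 − 1 = 238 = 2 · 7 · 17.
Test 142^(238/q) mod 239 for each prime factor q of 238:
142^119 ≡ 1 (mod 239)  [q = 2: ≡ 1 ✗]
142^34 ≡ 201 (mod 239)  [q = 7: ≢ 1 ✓]
142^14 ≡ 128 (mod 239)  [q = 17: ≢ 1 ✓]
142^119 ≡ 1 shows ord(142) | 119, strictly less than φ(239); not a primitive root.

No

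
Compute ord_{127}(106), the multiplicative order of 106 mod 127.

ord(106) | φ(127) = 127 − 1 = 126 = 2 · 3^2 · 7.
Divisors of 126: 1, 2, 3, 6, 7, 9, 14, 18, 21, 42, 63, 126.
Test each divisor d:
106^1 ≡ 106
106^2 ≡ 60
106^3 ≡ 10
106^6 ≡ 100
106^7 ≡ 59
106^9 ≡ 111
106^14 ≡ 52
106^18 ≡ 2
106^21 ≡ 20
106^42 ≡ 19
106^63 ≡ 126
106^126 ≡ 1
Therefore the multiplicative order of 106 modulo 127 is 126.

126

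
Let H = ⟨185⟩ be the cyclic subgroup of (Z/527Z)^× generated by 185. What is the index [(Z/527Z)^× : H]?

ord(185) | φ(527) = φ(17·31) = (17−1)·(31−1) = 16·30 = 480 = 2^5 · 3 · 5.
Divisors of 480: 1, 2, 3, 4, 5, 6, 8, 10, 12, 15, 16, 20, 24, 30, 32, 40, 48, 60, 80, 96, 120, 160, 240, 480.
Test each divisor d:
185^1 ≡ 185
185^2 ≡ 497
185^3 ≡ 247
185^4 ≡ 373
185^5 ≡ 495
185^6 ≡ 404
185^8 ≡ 1
So ord_527(185) = 8, hence |⟨185⟩| = 8.
[(Z/527Z)^× : ⟨185⟩] = 480/8 = 60.

60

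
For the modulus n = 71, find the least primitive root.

φ(71) = 71 − 1 = 70 = 2 · 5 · 7.
g is a primitive root iff g^(70/q) ≢ 1 (mod 71) for each prime q ∈ {2, 5, 7}.
g = 2: 2^35 ≡ 1 — hits 1, so not a primitive root.
g = 3: 3^35 ≡ 1 — hits 1, so not a primitive root.
g = 4: 4^35 ≡ 1 — hits 1, so not a primitive root.
g = 5: 5^35 ≡ 1 — hits 1, so not a primitive root.
g = 6: 6^35 ≡ 1 — hits 1, so not a primitive root.
g = 7: 7^35 ≡ 70; 7^14 ≡ 54; 7^10 ≡ 45 — none is 1, so 7 is a primitive root.
So 7 is the smallest generator of (Z/71Z)^×.

7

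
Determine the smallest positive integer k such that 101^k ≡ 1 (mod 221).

Since 101 ∈ (Z/221Z)^×, its order divides φ(221) = φ(13·17) = (13−1)·(17−1) = 12·16 = 192 = 2^6 · 3.
Divisors of 192: 1, 2, 3, 4, 6, 8, 12, 16, 24, 32, 48, 64, 96, 192.
Check 101^d mod 221 for each divisor in increasing order:
101^1 ≡ 101 (mod 221)
101^2 ≡ 35 (mod 221)
101^3 ≡ 220 (mod 221)
101^4 ≡ 120 (mod 221)
101^6 ≡ 1 (mod 221) ✓
So ord_221(101) = 6.

6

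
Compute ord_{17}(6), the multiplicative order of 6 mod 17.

The order of 6 must divide φ(17) = 17 − 1 = 16 = 2^4.
Divisors of 16: 1, 2, 4, 8, 16.
Evaluate successive powers at the divisors of 16:
6^1 ≡ 6
6^2 ≡ 2
6^4 ≡ 4
6^8 ≡ 16
6^16 ≡ 1
The smallest such exponent is 16, so the order of 6 is 16.

16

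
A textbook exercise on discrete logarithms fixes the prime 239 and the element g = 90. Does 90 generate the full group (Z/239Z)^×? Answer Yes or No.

φ(239) = 239 − 1 = 238 = 2 · 7 · 17.
An element g generates (Z/239Z)^× iff g^(238/q) ≢ 1 (mod 239) for each prime q ∈ {2, 7, 17}.
90^119 ≡ 1 (mod 239)  [q = 2: ≡ 1 ✗]
90^34 ≡ 98 (mod 239)  [q = 7: ≢ 1 ✓]
90^14 ≡ 163 (mod 239)  [q = 17: ≢ 1 ✓]
The check at q = 2 fails, so 90 generates a proper subgroup.

No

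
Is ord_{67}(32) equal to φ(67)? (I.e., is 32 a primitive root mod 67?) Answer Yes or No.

Yes

φ(67) = 67 − 1 = 66 = 2 · 3 · 11.
An element g generates (Z/67Z)^× iff g^(66/q) ≢ 1 (mod 67) for each prime q ∈ {2, 3, 11}.
32^33 ≡ 66 (mod 67)  [q = 2: ≢ 1 ✓]
32^22 ≡ 29 (mod 67)  [q = 3: ≢ 1 ✓]
32^6 ≡ 25 (mod 67)  [q = 11: ≢ 1 ✓]
Every test exponent gives a nontrivial residue, hence 32 generates the full group.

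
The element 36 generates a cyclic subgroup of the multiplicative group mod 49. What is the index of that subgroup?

Since 36 ∈ (Z/49Z)^×, its order divides φ(49) = φ(7^2) = 7·(7−1) = 42 = 2 · 3 · 7.
Divisors of 42: 1, 2, 3, 6, 7, 14, 21, 42.
Compute 36^d (mod 49) for the divisors d until we hit 1:
36^1 ≡ 36 (mod 49)
36^2 ≡ 22 (mod 49)
36^3 ≡ 8 (mod 49)
36^6 ≡ 15 (mod 49)
36^7 ≡ 1 (mod 49) ✓
The order of 36 is 7, so the subgroup it generates has 7 elements.
[(Z/49Z)^× : ⟨36⟩] = 42/7 = 6.

6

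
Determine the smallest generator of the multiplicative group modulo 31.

3

φ(31) = 31 − 1 = 30 = 2 · 3 · 5.
g is a primitive root iff g^(30/q) ≢ 1 (mod 31) for each prime q ∈ {2, 3, 5}.
g = 2: 2^15 ≡ 1 — hits 1, so not a primitive root.
g = 3: 3^15 ≡ 30; 3^10 ≡ 25; 3^6 ≡ 16 — none is 1, so 3 is a primitive root.
The smallest primitive root modulo 31 is 3.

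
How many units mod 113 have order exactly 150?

0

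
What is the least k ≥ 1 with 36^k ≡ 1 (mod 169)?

78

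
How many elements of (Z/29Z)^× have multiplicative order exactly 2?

1

φ(29) = 29 − 1 = 28 = 2^2 · 7.
In a cyclic group of order 28, there are φ(d) elements of order d for each divisor d of 28, and zero for non-divisors.
2 | 28, and φ(2) = 2 − 1 = 1.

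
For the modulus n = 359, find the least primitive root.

φ(359) = 359 − 1 = 358 = 2 · 179.
Test candidates g = 2, 3, … against the prime factors q ∈ {2, 179} of φ(359): g is a generator iff g^(358/q) ≢ 1 for every such q.
g = 2: 2^179 ≡ 1 — hits 1, so not a primitive root.
g = 3: 3^179 ≡ 1 — hits 1, so not a primitive root.
g = 4: 4^179 ≡ 1 — hits 1, so not a primitive root.
g = 5: 5^179 ≡ 1 — hits 1, so not a primitive root.
g = 6: 6^179 ≡ 1 — hits 1, so not a primitive root.
g = 7: 7^179 ≡ 358; 7^2 ≡ 49 — none is 1, so 7 is a primitive root.
Hence the least primitive root of 359 is 7.

7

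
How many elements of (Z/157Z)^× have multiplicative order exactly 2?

1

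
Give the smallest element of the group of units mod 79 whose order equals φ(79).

φ(79) = 79 − 1 = 78 = 2 · 3 · 13.
Test candidates g = 2, 3, … against the prime factors q ∈ {2, 3, 13} of φ(79): g is a generator iff g^(78/q) ≢ 1 for every such q.
g = 2: 2^39 ≡ 1 — hits 1, so not a primitive root.
g = 3: 3^39 ≡ 78; 3^26 ≡ 23; 3^6 ≡ 18 — none is 1, so 3 is a primitive root.
The smallest primitive root modulo 79 is 3.

3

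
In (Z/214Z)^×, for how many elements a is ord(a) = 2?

φ(214) = φ(2)·φ(107) = 1·106 = 106 = 2 · 53.
(Z/214Z)^× is cyclic (|G| = 106); a cyclic group of order m has exactly φ(d) elements of each order d | m, and none otherwise.
2 | 106, and φ(2) = 2 − 1 = 1.

1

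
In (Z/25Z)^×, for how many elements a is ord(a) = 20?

8

φ(25) = φ(5^2) = 5·(5−1) = 20 = 2^2 · 5.
In a cyclic group of order 20, there are φ(d) elements of order d for each divisor d of 20, and zero for non-divisors.
20 = 2^2 · 5 divides 20, and φ(20) = 8.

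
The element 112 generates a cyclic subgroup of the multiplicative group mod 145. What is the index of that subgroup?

4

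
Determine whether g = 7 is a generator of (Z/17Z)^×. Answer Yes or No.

φ(17) = 17 − 1 = 16 = 2^4.
Test 7^(16/q) mod 17 for each prime factor q of 16:
7^8 ≡ 16 (mod 17)  [q = 2: ≢ 1 ✓]
Every test exponent gives a nontrivial residue, hence 7 generates the full group.

Yes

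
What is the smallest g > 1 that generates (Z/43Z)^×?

φ(43) = 43 − 1 = 42 = 2 · 3 · 7.
g is a primitive root iff g^(42/q) ≢ 1 (mod 43) for each prime q ∈ {2, 3, 7}.
g = 2: 2^21 ≡ 42; 2^14 ≡ 1 — hits 1, so not a primitive root.
g = 3: 3^21 ≡ 42; 3^14 ≡ 36; 3^6 ≡ 41 — none is 1, so 3 is a primitive root.
So 3 is the smallest generator of (Z/43Z)^×.

3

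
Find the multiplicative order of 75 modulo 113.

112

ord(75) | φ(113) = 113 − 1 = 112 = 2^4 · 7.
Divisors of 112: 1, 2, 4, 7, 8, 14, 16, 28, 56, 112.
Check 75^d mod 113 for each divisor in increasing order:
75^1 ≡ 75
75^2 ≡ 88
75^4 ≡ 60
75^7 ≡ 48
75^8 ≡ 97
75^14 ≡ 44
75^16 ≡ 30
75^28 ≡ 15
75^56 ≡ 112
75^112 ≡ 1
The smallest such exponent is 112, so the order of 75 is 112.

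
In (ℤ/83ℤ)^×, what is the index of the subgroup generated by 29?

The order of 29 must divide φ(83) = 83 − 1 = 82 = 2 · 41.
Divisors of 82: 1, 2, 41, 82.
Check 29^d mod 83 for each divisor in increasing order:
29^1 ≡ 29 (mod 83)
29^2 ≡ 11 (mod 83)
29^41 ≡ 1 (mod 83) ✓
The order of 29 is 41, so the subgroup it generates has 41 elements.
[(Z/83Z)^× : ⟨29⟩] = 82/41 = 2.

2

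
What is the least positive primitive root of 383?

5

φ(383) = 383 − 1 = 382 = 2 · 191.
g is a primitive root iff g^(382/q) ≢ 1 (mod 383) for each prime q ∈ {2, 191}.
g = 2: 2^191 ≡ 1 — hits 1, so not a primitive root.
g = 3: 3^191 ≡ 1 — hits 1, so not a primitive root.
g = 4: 4^191 ≡ 1 — hits 1, so not a primitive root.
g = 5: 5^191 ≡ 382; 5^2 ≡ 25 — none is 1, so 5 is a primitive root.
The smallest primitive root modulo 383 is 5.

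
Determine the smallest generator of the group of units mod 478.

φ(478) = φ(2)·φ(239) = 1·238 = 238 = 2 · 7 · 17.
Test candidates g = 2, 3, … against the prime factors q ∈ {2, 7, 17} of φ(478): g is a generator iff g^(238/q) ≢ 1 for every such q.
g = 2: gcd(2, 478) = 2 > 1, not a unit — skip.
g = 3: 3^119 ≡ 1 — hits 1, so not a primitive root.
g = 4: gcd(4, 478) = 2 > 1, not a unit — skip.
g = 5: 5^119 ≡ 1 — hits 1, so not a primitive root.
g = 6: gcd(6, 478) = 2 > 1, not a unit — skip.
g = 7: 7^119 ≡ 477; 7^34 ≡ 263; 7^14 ≡ 211 — none is 1, so 7 is a primitive root.
The smallest primitive root modulo 478 is 7.

7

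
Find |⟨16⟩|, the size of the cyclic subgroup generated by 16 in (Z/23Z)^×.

Since 16 ∈ (Z/23Z)^×, its order divides φ(23) = 23 − 1 = 22 = 2 · 11.
Divisors of 22: 1, 2, 11, 22.
Evaluate successive powers at the divisors of 22:
16^1 ≡ 16 (mod 23)
16^2 ≡ 3 (mod 23)
16^11 ≡ 1 (mod 23) ✓
Therefore the multiplicative order of 16 modulo 23 is 11.

11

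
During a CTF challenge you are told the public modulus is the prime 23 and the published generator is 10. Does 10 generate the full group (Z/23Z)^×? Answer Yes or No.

Yes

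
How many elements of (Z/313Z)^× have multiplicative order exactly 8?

4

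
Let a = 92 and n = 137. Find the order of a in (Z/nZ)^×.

The order of 92 must divide φ(137) = 137 − 1 = 136 = 2^3 · 17.
Divisors of 136: 1, 2, 4, 8, 17, 34, 68, 136.
Compute 92^d (mod 137) for the divisors d until we hit 1:
92^1 ≡ 92 (mod 137)
92^2 ≡ 107 (mod 137)
92^4 ≡ 78 (mod 137)
92^8 ≡ 56 (mod 137)
92^17 ≡ 127 (mod 137)
92^34 ≡ 100 (mod 137)
92^68 ≡ 136 (mod 137)
92^136 ≡ 1 (mod 137) ✓
So ord_137(92) = 136.

136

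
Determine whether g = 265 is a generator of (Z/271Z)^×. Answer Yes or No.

φ(271) = 271 − 1 = 270 = 2 · 3^3 · 5.
It suffices to check that the order of 265 is not a proper divisor of 270: compute 265^(270/q) for q ∈ {2, 3, 5}.
265^135 ≡ 1 (mod 271)  [q = 2: ≡ 1 ✗]
265^90 ≡ 242 (mod 271)  [q = 3: ≢ 1 ✓]
265^54 ≡ 10 (mod 271)  [q = 5: ≢ 1 ✓]
Since 265^135 ≡ 1, the order of 265 divides 135 < 270, so 265 is not a primitive root.

No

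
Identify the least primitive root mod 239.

7

φ(239) = 239 − 1 = 238 = 2 · 7 · 17.
g is a primitive root iff g^(238/q) ≢ 1 (mod 239) for each prime q ∈ {2, 7, 17}.
g = 2: 2^119 ≡ 1 — hits 1, so not a primitive root.
g = 3: 3^119 ≡ 1 — hits 1, so not a primitive root.
g = 4: 4^119 ≡ 1 — hits 1, so not a primitive root.
g = 5: 5^119 ≡ 1 — hits 1, so not a primitive root.
g = 6: 6^119 ≡ 1 — hits 1, so not a primitive root.
g = 7: 7^119 ≡ 238; 7^34 ≡ 24; 7^14 ≡ 211 — none is 1, so 7 is a primitive root.
The smallest primitive root modulo 239 is 7.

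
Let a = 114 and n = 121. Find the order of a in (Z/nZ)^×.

55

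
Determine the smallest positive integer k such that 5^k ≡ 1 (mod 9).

6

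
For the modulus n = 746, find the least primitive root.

φ(746) = φ(2)·φ(373) = 1·372 = 372 = 2^2 · 3 · 31.
Test candidates g = 2, 3, … against the prime factors q ∈ {2, 3, 31} of φ(746): g is a generator iff g^(372/q) ≢ 1 for every such q.
g = 2: gcd(2, 746) = 2 > 1, not a unit — skip.
g = 3: 3^186 ≡ 1 — hits 1, so not a primitive root.
g = 4: gcd(4, 746) = 2 > 1, not a unit — skip.
g = 5: 5^186 ≡ 745; 5^124 ≡ 657; 5^12 ≡ 189 — none is 1, so 5 is a primitive root.
Hence the least primitive root of 746 is 5.

5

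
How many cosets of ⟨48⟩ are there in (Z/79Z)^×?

1

Since 48 ∈ (Z/79Z)^×, its order divides φ(79) = 79 − 1 = 78 = 2 · 3 · 13.
Divisors of 78: 1, 2, 3, 6, 13, 26, 39, 78.
Evaluate successive powers at the divisors of 78:
48^1 ≡ 48 (mod 79)
48^2 ≡ 13 (mod 79)
48^3 ≡ 71 (mod 79)
48^6 ≡ 64 (mod 79)
48^13 ≡ 56 (mod 79)
48^26 ≡ 55 (mod 79)
48^39 ≡ 78 (mod 79)
48^78 ≡ 1 (mod 79) ✓
So ord_79(48) = 78, hence |⟨48⟩| = 78.
Index = |(Z/79Z)^×| / |⟨48⟩| = 78 / 78 = 1.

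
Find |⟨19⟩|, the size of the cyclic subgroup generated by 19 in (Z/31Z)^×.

ord(19) | φ(31) = 31 − 1 = 30 = 2 · 3 · 5.
Divisors of 30: 1, 2, 3, 5, 6, 10, 15, 30.
Compute 19^d (mod 31) for the divisors d until we hit 1:
19^1 ≡ 19 (mod 31)
19^2 ≡ 20 (mod 31)
19^3 ≡ 8 (mod 31)
19^5 ≡ 5 (mod 31)
19^6 ≡ 2 (mod 31)
19^10 ≡ 25 (mod 31)
19^15 ≡ 1 (mod 31) ✓
The smallest such exponent is 15, so the order of 19 is 15.

15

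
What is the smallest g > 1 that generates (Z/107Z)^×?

2

φ(107) = 107 − 1 = 106 = 2 · 53.
Test candidates g = 2, 3, … against the prime factors q ∈ {2, 53} of φ(107): g is a generator iff g^(106/q) ≢ 1 for every such q.
g = 2: 2^53 ≡ 106; 2^2 ≡ 4 — none is 1, so 2 is a primitive root.
Hence the least primitive root of 107 is 2.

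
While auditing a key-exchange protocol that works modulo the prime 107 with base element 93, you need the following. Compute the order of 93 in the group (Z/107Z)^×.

106

By Lagrange's theorem, ord_107(93) divides φ(107) = 107 − 1 = 106 = 2 · 53.
Divisors of 106: 1, 2, 53, 106.
Check 93^d mod 107 for each divisor in increasing order:
93^1 ≡ 93 (mod 107)
93^2 ≡ 89 (mod 107)
93^53 ≡ 106 (mod 107)
93^106 ≡ 1 (mod 107) ✓
So ord_107(93) = 106.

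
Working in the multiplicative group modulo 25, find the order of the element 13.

20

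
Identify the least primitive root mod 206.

5

φ(206) = φ(2)·φ(103) = 1·102 = 102 = 2 · 3 · 17.
g is a primitive root iff g^(102/q) ≢ 1 (mod 206) for each prime q ∈ {2, 3, 17}.
g = 2: gcd(2, 206) = 2 > 1, not a unit — skip.
g = 3: 3^51 ≡ 205; 3^34 ≡ 1 — hits 1, so not a primitive root.
g = 4: gcd(4, 206) = 2 > 1, not a unit — skip.
g = 5: 5^51 ≡ 205; 5^34 ≡ 159; 5^6 ≡ 175 — none is 1, so 5 is a primitive root.
Hence the least primitive root of 206 is 5.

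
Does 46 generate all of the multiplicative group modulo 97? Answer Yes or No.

No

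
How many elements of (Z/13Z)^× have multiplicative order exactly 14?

0

φ(13) = 13 − 1 = 12 = 2^2 · 3.
In a cyclic group of order 12, there are φ(d) elements of order d for each divisor d of 12, and zero for non-divisors.
Here 12 is not a multiple of 14, so there are no elements of order 14.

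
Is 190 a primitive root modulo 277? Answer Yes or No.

φ(277) = 277 − 1 = 276 = 2^2 · 3 · 23.
Test 190^(276/q) mod 277 for each prime factor q of 276:
190^138 ≡ 1 (mod 277)  [q = 2: ≡ 1 ✗]
190^92 ≡ 116 (mod 277)  [q = 3: ≢ 1 ✓]
190^12 ≡ 218 (mod 277)  [q = 23: ≢ 1 ✓]
190^138 ≡ 1 shows ord(190) | 138, strictly less than φ(277); not a primitive root.

No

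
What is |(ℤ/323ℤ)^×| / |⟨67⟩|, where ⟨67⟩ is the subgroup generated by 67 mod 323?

16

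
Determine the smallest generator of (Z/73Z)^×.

5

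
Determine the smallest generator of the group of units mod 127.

φ(127) = 127 − 1 = 126 = 2 · 3^2 · 7.
g is a primitive root iff g^(126/q) ≢ 1 (mod 127) for each prime q ∈ {2, 3, 7}.
g = 2: 2^63 ≡ 1 — hits 1, so not a primitive root.
g = 3: 3^63 ≡ 126; 3^42 ≡ 107; 3^18 ≡ 4 — none is 1, so 3 is a primitive root.
So 3 is the smallest generator of (Z/127Z)^×.

3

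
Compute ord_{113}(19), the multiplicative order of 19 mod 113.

By Lagrange's theorem, ord_113(19) divides φ(113) = 113 − 1 = 112 = 2^4 · 7.
Divisors of 112: 1, 2, 4, 7, 8, 14, 16, 28, 56, 112.
Compute 19^d (mod 113) for the divisors d until we hit 1:
19^1 ≡ 19 (mod 113)
19^2 ≡ 22 (mod 113)
19^4 ≡ 32 (mod 113)
19^7 ≡ 42 (mod 113)
19^8 ≡ 7 (mod 113)
19^14 ≡ 69 (mod 113)
19^16 ≡ 49 (mod 113)
19^28 ≡ 15 (mod 113)
19^56 ≡ 112 (mod 113)
19^112 ≡ 1 (mod 113) ✓
Hence ord(19) = 112.

112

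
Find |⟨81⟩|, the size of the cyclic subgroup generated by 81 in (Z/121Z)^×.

ord(81) | φ(121) = φ(11^2) = 11·(11−1) = 110 = 2 · 5 · 11.
Divisors of 110: 1, 2, 5, 10, 11, 22, 55, 110.
Check 81^d mod 121 for each divisor in increasing order:
81^1 ≡ 81 (mod 121)
81^2 ≡ 27 (mod 121)
81^5 ≡ 1 (mod 121) ✓
Hence ord(81) = 5.

5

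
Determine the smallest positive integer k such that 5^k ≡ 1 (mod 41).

20

ord(5) | φ(41) = 41 − 1 = 40 = 2^3 · 5.
Divisors of 40: 1, 2, 4, 5, 8, 10, 20, 40.
Test each divisor d:
5^1 ≡ 5 (mod 41)
5^2 ≡ 25 (mod 41)
5^4 ≡ 10 (mod 41)
5^5 ≡ 9 (mod 41)
5^8 ≡ 18 (mod 41)
5^10 ≡ 40 (mod 41)
5^20 ≡ 1 (mod 41) ✓
So ord_41(5) = 20.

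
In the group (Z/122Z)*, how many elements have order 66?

φ(122) = φ(2)·φ(61) = 1·60 = 60 = 2^2 · 3 · 5.
Since (Z/122Z)^× is cyclic of order 60, the number of elements of order d is φ(d) when d | 60 and 0 otherwise.
Here 60 is not a multiple of 66, so there are no elements of order 66.

0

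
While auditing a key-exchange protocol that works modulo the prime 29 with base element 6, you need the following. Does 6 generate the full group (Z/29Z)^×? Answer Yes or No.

φ(29) = 29 − 1 = 28 = 2^2 · 7.
6 is a primitive root mod 29 iff 6^(φ(29)/q) ≢ 1 for every prime q | φ(29), i.e. q ∈ {2, 7}.
6^14 ≡ 1 (mod 29)  [q = 2: ≡ 1 ✗]
6^4 ≡ 20 (mod 29)  [q = 7: ≢ 1 ✓]
Since 6^14 ≡ 1, the order of 6 divides 14 < 28, so 6 is not a primitive root.

No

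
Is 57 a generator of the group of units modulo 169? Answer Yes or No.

φ(169) = φ(13^2) = 13·(13−1) = 156 = 2^2 · 3 · 13.
It suffices to check that the order of 57 is not a proper divisor of 156: compute 57^(156/q) for q ∈ {2, 3, 13}.
57^78 ≡ 168 (mod 169)  [q = 2: ≢ 1 ✓]
57^52 ≡ 1 (mod 169)  [q = 3: ≡ 1 ✗]
57^12 ≡ 105 (mod 169)  [q = 13: ≢ 1 ✓]
The check at q = 3 fails, so 57 generates a proper subgroup.

No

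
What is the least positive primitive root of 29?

φ(29) = 29 − 1 = 28 = 2^2 · 7.
Test candidates g = 2, 3, … against the prime factors q ∈ {2, 7} of φ(29): g is a generator iff g^(28/q) ≢ 1 for every such q.
g = 2: 2^14 ≡ 28; 2^4 ≡ 16 — none is 1, so 2 is a primitive root.
Hence the least primitive root of 29 is 2.

2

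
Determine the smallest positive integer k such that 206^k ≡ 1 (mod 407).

90

Since 206 ∈ (Z/407Z)^×, its order divides φ(407) = φ(11·37) = (11−1)·(37−1) = 10·36 = 360 = 2^3 · 3^2 · 5.
Divisors of 360: 1, 2, 3, 4, 5, 6, 8, 9, 10, 12, 15, 18, 20, 24, 30, 36, 40, 45, 60, 72, 90, 120, 180, 360.
Compute 206^d (mod 407) for the divisors d until we hit 1:
206^1 ≡ 206 (mod 407)
206^2 ≡ 108 (mod 407)
206^3 ≡ 270 (mod 407)
206^4 ≡ 268 (mod 407)
206^5 ≡ 263 (mod 407)
206^6 ≡ 47 (mod 407)
206^8 ≡ 192 (mod 407)
206^9 ≡ 73 (mod 407)
206^10 ≡ 386 (mod 407)
206^12 ≡ 174 (mod 407)
206^15 ≡ 175 (mod 407)
206^18 ≡ 38 (mod 407)
206^20 ≡ 34 (mod 407)
206^24 ≡ 158 (mod 407)
206^30 ≡ 100 (mod 407)
206^36 ≡ 223 (mod 407)
206^40 ≡ 342 (mod 407)
206^45 ≡ 406 (mod 407)
206^60 ≡ 232 (mod 407)
206^72 ≡ 75 (mod 407)
206^90 ≡ 1 (mod 407) ✓
Hence ord(206) = 90.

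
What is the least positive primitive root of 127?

φ(127) = 127 − 1 = 126 = 2 · 3^2 · 7.
Test candidates g = 2, 3, … against the prime factors q ∈ {2, 3, 7} of φ(127): g is a generator iff g^(126/q) ≢ 1 for every such q.
g = 2: 2^63 ≡ 1 — hits 1, so not a primitive root.
g = 3: 3^63 ≡ 126; 3^42 ≡ 107; 3^18 ≡ 4 — none is 1, so 3 is a primitive root.
So 3 is the smallest generator of (Z/127Z)^×.

3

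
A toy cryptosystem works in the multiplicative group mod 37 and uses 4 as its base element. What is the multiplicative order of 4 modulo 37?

Since 4 ∈ (Z/37Z)^×, its order divides φ(37) = 37 − 1 = 36 = 2^2 · 3^2.
Divisors of 36: 1, 2, 3, 4, 6, 9, 12, 18, 36.
Check 4^d mod 37 for each divisor in increasing order:
4^1 ≡ 4
4^2 ≡ 16
4^3 ≡ 27
4^4 ≡ 34
4^6 ≡ 26
4^9 ≡ 36
4^12 ≡ 10
4^18 ≡ 1
The smallest such exponent is 18, so the order of 4 is 18.

18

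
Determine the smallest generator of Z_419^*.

2

φ(419) = 419 − 1 = 418 = 2 · 11 · 19.
Test candidates g = 2, 3, … against the prime factors q ∈ {2, 11, 19} of φ(419): g is a generator iff g^(418/q) ≢ 1 for every such q.
g = 2: 2^209 ≡ 418; 2^38 ≡ 334; 2^22 ≡ 114 — none is 1, so 2 is a primitive root.
The smallest primitive root modulo 419 is 2.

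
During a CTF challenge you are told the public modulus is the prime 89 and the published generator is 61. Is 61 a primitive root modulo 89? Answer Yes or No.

Yes

φ(89) = 89 − 1 = 88 = 2^3 · 11.
It suffices to check that the order of 61 is not a proper divisor of 88: compute 61^(88/q) for q ∈ {2, 11}.
61^44 ≡ 88 (mod 89)  [q = 2: ≢ 1 ✓]
61^8 ≡ 39 (mod 89)  [q = 11: ≢ 1 ✓]
Every test exponent gives a nontrivial residue, hence 61 generates the full group.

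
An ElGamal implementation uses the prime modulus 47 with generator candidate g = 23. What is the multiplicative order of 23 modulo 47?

46

By Lagrange's theorem, ord_47(23) divides φ(47) = 47 − 1 = 46 = 2 · 23.
Divisors of 46: 1, 2, 23, 46.
Evaluate successive powers at the divisors of 46:
23^1 ≡ 23 (mod 47)
23^2 ≡ 12 (mod 47)
23^23 ≡ 46 (mod 47)
23^46 ≡ 1 (mod 47) ✓
Hence ord(23) = 46.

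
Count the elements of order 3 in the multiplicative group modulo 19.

φ(19) = 19 − 1 = 18 = 2 · 3^2.
(Z/19Z)^× is cyclic (|G| = 18); a cyclic group of order m has exactly φ(d) elements of each order d | m, and none otherwise.
3 | 18, and φ(3) = 3 − 1 = 2.

2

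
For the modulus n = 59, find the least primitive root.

2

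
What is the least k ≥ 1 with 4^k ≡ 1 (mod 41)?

Since 4 ∈ (Z/41Z)^×, its order divides φ(41) = 41 − 1 = 40 = 2^3 · 5.
Divisors of 40: 1, 2, 4, 5, 8, 10, 20, 40.
Check 4^d mod 41 for each divisor in increasing order:
4^1 ≡ 4 (mod 41)
4^2 ≡ 16 (mod 41)
4^4 ≡ 10 (mod 41)
4^5 ≡ 40 (mod 41)
4^8 ≡ 18 (mod 41)
4^10 ≡ 1 (mod 41) ✓
Therefore the multiplicative order of 4 modulo 41 is 10.

10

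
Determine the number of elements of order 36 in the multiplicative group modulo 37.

12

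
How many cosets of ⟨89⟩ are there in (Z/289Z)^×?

4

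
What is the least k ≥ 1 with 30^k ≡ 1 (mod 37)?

18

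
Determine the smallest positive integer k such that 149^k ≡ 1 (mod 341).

Since 149 ∈ (Z/341Z)^×, its order divides φ(341) = φ(11·31) = (11−1)·(31−1) = 10·30 = 300 = 2^2 · 3 · 5^2.
Divisors of 300: 1, 2, 3, 4, 5, 6, 10, 12, 15, 20, 25, 30, 50, 60, 75, 100, 150, 300.
Check 149^d mod 341 for each divisor in increasing order:
149^1 ≡ 149
149^2 ≡ 36
149^3 ≡ 249
149^4 ≡ 273
149^5 ≡ 98
149^6 ≡ 280
149^10 ≡ 56
149^12 ≡ 311
149^15 ≡ 32
149^20 ≡ 67
149^25 ≡ 87
149^30 ≡ 1
The smallest such exponent is 30, so the order of 149 is 30.

30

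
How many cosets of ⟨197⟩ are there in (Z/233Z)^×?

2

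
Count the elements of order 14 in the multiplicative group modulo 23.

0

φ(23) = 23 − 1 = 22 = 2 · 11.
Since (Z/23Z)^× is cyclic of order 22, the number of elements of order d is φ(d) when d | 22 and 0 otherwise.
Here 22 is not a multiple of 14, so there are no elements of order 14.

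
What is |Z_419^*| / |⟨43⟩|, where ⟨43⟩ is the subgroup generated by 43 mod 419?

2

The order of 43 must divide φ(419) = 419 − 1 = 418 = 2 · 11 · 19.
Divisors of 418: 1, 2, 11, 19, 22, 38, 209, 418.
Check 43^d mod 419 for each divisor in increasing order:
43^1 ≡ 43 (mod 419)
43^2 ≡ 173 (mod 419)
43^11 ≡ 135 (mod 419)
43^19 ≡ 59 (mod 419)
43^22 ≡ 208 (mod 419)
43^38 ≡ 129 (mod 419)
43^209 ≡ 1 (mod 419) ✓
The order of 43 is 209, so the subgroup it generates has 209 elements.
Index = |(Z/419Z)^×| / |⟨43⟩| = 418 / 209 = 2.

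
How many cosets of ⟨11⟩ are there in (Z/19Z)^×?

6

The order of 11 must divide φ(19) = 19 − 1 = 18 = 2 · 3^2.
Divisors of 18: 1, 2, 3, 6, 9, 18.
Check 11^d mod 19 for each divisor in increasing order:
11^1 ≡ 11
11^2 ≡ 7
11^3 ≡ 1
Thus |⟨11⟩| = ord(11) = 3.
The index is φ(19) / ord(11) = 18 / 3 = 6.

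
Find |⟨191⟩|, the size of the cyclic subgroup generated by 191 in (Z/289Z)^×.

68

The order of 191 must divide φ(289) = φ(17^2) = 17·(17−1) = 272 = 2^4 · 17.
Divisors of 272: 1, 2, 4, 8, 16, 17, 34, 68, 136, 272.
Check 191^d mod 289 for each divisor in increasing order:
191^1 ≡ 191
191^2 ≡ 67
191^4 ≡ 154
191^8 ≡ 18
191^16 ≡ 35
191^17 ≡ 38
191^34 ≡ 288
191^68 ≡ 1
Hence ord(191) = 68.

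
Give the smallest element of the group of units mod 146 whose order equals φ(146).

φ(146) = φ(2)·φ(73) = 1·72 = 72 = 2^3 · 3^2.
Test candidates g = 2, 3, … against the prime factors q ∈ {2, 3} of φ(146): g is a generator iff g^(72/q) ≢ 1 for every such q.
g = 2: gcd(2, 146) = 2 > 1, not a unit — skip.
g = 3: 3^36 ≡ 1 — hits 1, so not a primitive root.
g = 4: gcd(4, 146) = 2 > 1, not a unit — skip.
g = 5: 5^36 ≡ 145; 5^24 ≡ 81 — none is 1, so 5 is a primitive root.
So 5 is the smallest generator of (Z/146Z)^×.

5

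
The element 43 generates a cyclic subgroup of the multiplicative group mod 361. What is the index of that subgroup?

ord(43) | φ(361) = φ(19^2) = 19·(19−1) = 342 = 2 · 3^2 · 19.
Divisors of 342: 1, 2, 3, 6, 9, 18, 19, 38, 57, 114, 171, 342.
Check 43^d mod 361 for each divisor in increasing order:
43^1 ≡ 43 (mod 361)
43^2 ≡ 44 (mod 361)
43^3 ≡ 87 (mod 361)
43^6 ≡ 349 (mod 361)
43^9 ≡ 39 (mod 361)
43^18 ≡ 77 (mod 361)
43^19 ≡ 62 (mod 361)
43^38 ≡ 234 (mod 361)
43^57 ≡ 68 (mod 361)
43^114 ≡ 292 (mod 361)
43^171 ≡ 1 (mod 361) ✓
So ord_361(43) = 171, hence |⟨43⟩| = 171.
Index = |(Z/361Z)^×| / |⟨43⟩| = 342 / 171 = 2.

2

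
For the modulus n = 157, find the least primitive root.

φ(157) = 157 − 1 = 156 = 2^2 · 3 · 13.
Test candidates g = 2, 3, … against the prime factors q ∈ {2, 3, 13} of φ(157): g is a generator iff g^(156/q) ≢ 1 for every such q.
g = 2: 2^78 ≡ 156; 2^52 ≡ 1 — hits 1, so not a primitive root.
g = 3: 3^78 ≡ 1 — hits 1, so not a primitive root.
g = 4: 4^78 ≡ 1 — hits 1, so not a primitive root.
g = 5: 5^78 ≡ 156; 5^52 ≡ 12; 5^12 ≡ 130 — none is 1, so 5 is a primitive root.
So 5 is the smallest generator of (Z/157Z)^×.

5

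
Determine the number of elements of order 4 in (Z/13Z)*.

2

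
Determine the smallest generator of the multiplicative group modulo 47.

5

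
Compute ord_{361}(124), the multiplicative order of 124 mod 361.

342

Since 124 ∈ (Z/361Z)^×, its order divides φ(361) = φ(19^2) = 19·(19−1) = 342 = 2 · 3^2 · 19.
Divisors of 342: 1, 2, 3, 6, 9, 18, 19, 38, 57, 114, 171, 342.
Check 124^d mod 361 for each divisor in increasing order:
124^1 ≡ 124 (mod 361)
124^2 ≡ 214 (mod 361)
124^3 ≡ 183 (mod 361)
124^6 ≡ 277 (mod 361)
124^9 ≡ 151 (mod 361)
124^18 ≡ 58 (mod 361)
124^19 ≡ 333 (mod 361)
124^38 ≡ 62 (mod 361)
124^57 ≡ 69 (mod 361)
124^114 ≡ 68 (mod 361)
124^171 ≡ 360 (mod 361)
124^342 ≡ 1 (mod 361) ✓
Therefore the multiplicative order of 124 modulo 361 is 342.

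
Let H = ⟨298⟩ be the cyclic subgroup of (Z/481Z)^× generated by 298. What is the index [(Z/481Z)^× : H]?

By Lagrange's theorem, ord_481(298) divides φ(481) = φ(13·37) = (13−1)·(37−1) = 12·36 = 432 = 2^4 · 3^3.
Divisors of 432: 1, 2, 3, 4, 6, 8, 9, 12, 16, 18, 24, 27, 36, 48, 54, 72, 108, 144, 216, 432.
Evaluate successive powers at the divisors of 432:
298^1 ≡ 298
298^2 ≡ 300
298^3 ≡ 415
298^4 ≡ 53
298^6 ≡ 27
298^8 ≡ 404
298^9 ≡ 142
298^12 ≡ 248
298^16 ≡ 157
298^18 ≡ 443
298^24 ≡ 417
298^27 ≡ 376
298^36 ≡ 1
Thus |⟨298⟩| = ord(298) = 36.
The index is φ(481) / ord(298) = 432 / 36 = 12.

12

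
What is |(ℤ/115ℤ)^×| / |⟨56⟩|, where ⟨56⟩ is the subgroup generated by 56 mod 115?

4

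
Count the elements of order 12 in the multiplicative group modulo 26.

4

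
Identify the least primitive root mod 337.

φ(337) = 337 − 1 = 336 = 2^4 · 3 · 7.
g is a primitive root iff g^(336/q) ≢ 1 (mod 337) for each prime q ∈ {2, 3, 7}.
g = 2: 2^168 ≡ 1 — hits 1, so not a primitive root.
g = 3: 3^168 ≡ 1 — hits 1, so not a primitive root.
g = 4: 4^168 ≡ 1 — hits 1, so not a primitive root.
g = 5: 5^168 ≡ 336; 5^112 ≡ 1 — hits 1, so not a primitive root.
g = 6: 6^168 ≡ 1 — hits 1, so not a primitive root.
g = 7: 7^168 ≡ 1 — hits 1, so not a primitive root.
g = 8: 8^168 ≡ 1 — hits 1, so not a primitive root.
g = 9: 9^168 ≡ 1 — hits 1, so not a primitive root.
g = 10: 10^168 ≡ 336; 10^112 ≡ 128; 10^48 ≡ 175 — none is 1, so 10 is a primitive root.
So 10 is the smallest generator of (Z/337Z)^×.

10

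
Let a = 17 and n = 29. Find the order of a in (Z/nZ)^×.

The order of 17 must divide φ(29) = 29 − 1 = 28 = 2^2 · 7.
Divisors of 28: 1, 2, 4, 7, 14, 28.
Compute 17^d (mod 29) for the divisors d until we hit 1:
17^1 ≡ 17 (mod 29)
17^2 ≡ 28 (mod 29)
17^4 ≡ 1 (mod 29) ✓
The smallest such exponent is 4, so the order of 17 is 4.

4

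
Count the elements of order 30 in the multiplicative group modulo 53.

φ(53) = 53 − 1 = 52 = 2^2 · 13.
In a cyclic group of order 52, there are φ(d) elements of order d for each divisor d of 52, and zero for non-divisors.
Since 30 ∤ 52, the count is 0.

0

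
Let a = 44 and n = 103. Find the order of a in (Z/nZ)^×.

The order of 44 must divide φ(103) = 103 − 1 = 102 = 2 · 3 · 17.
Divisors of 102: 1, 2, 3, 6, 17, 34, 51, 102.
Compute 44^d (mod 103) for the divisors d until we hit 1:
44^1 ≡ 44 (mod 103)
44^2 ≡ 82 (mod 103)
44^3 ≡ 3 (mod 103)
44^6 ≡ 9 (mod 103)
44^17 ≡ 47 (mod 103)
44^34 ≡ 46 (mod 103)
44^51 ≡ 102 (mod 103)
44^102 ≡ 1 (mod 103) ✓
The smallest such exponent is 102, so the order of 44 is 102.

102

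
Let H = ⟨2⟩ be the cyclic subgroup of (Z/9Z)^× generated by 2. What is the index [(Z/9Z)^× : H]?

1

The order of 2 must divide φ(9) = φ(3^2) = 3·(3−1) = 6 = 2 · 3.
Divisors of 6: 1, 2, 3, 6.
Check 2^d mod 9 for each divisor in increasing order:
2^1 ≡ 2 (mod 9)
2^2 ≡ 4 (mod 9)
2^3 ≡ 8 (mod 9)
2^6 ≡ 1 (mod 9) ✓
Thus |⟨2⟩| = ord(2) = 6.
Index = |(Z/9Z)^×| / |⟨2⟩| = 6 / 6 = 1.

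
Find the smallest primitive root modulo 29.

φ(29) = 29 − 1 = 28 = 2^2 · 7.
g is a primitive root iff g^(28/q) ≢ 1 (mod 29) for each prime q ∈ {2, 7}.
g = 2: 2^14 ≡ 28; 2^4 ≡ 16 — none is 1, so 2 is a primitive root.
So 2 is the smallest generator of (Z/29Z)^×.

2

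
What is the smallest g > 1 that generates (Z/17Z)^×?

φ(17) = 17 − 1 = 16 = 2^4.
g is a primitive root iff g^(16/q) ≢ 1 (mod 17) for each prime q ∈ {2}.
g = 2: 2^8 ≡ 1 — hits 1, so not a primitive root.
g = 3: 3^8 ≡ 16 — none is 1, so 3 is a primitive root.
So 3 is the smallest generator of (Z/17Z)^×.

3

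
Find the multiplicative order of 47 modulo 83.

82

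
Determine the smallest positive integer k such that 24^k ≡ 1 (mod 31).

30

ord(24) | φ(31) = 31 − 1 = 30 = 2 · 3 · 5.
Divisors of 30: 1, 2, 3, 5, 6, 10, 15, 30.
Evaluate successive powers at the divisors of 30:
24^1 ≡ 24 (mod 31)
24^2 ≡ 18 (mod 31)
24^3 ≡ 29 (mod 31)
24^5 ≡ 26 (mod 31)
24^6 ≡ 4 (mod 31)
24^10 ≡ 25 (mod 31)
24^15 ≡ 30 (mod 31)
24^30 ≡ 1 (mod 31) ✓
The smallest such exponent is 30, so the order of 24 is 30.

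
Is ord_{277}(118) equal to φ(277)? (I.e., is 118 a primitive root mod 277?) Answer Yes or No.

φ(277) = 277 − 1 = 276 = 2^2 · 3 · 23.
It suffices to check that the order of 118 is not a proper divisor of 276: compute 118^(276/q) for q ∈ {2, 3, 23}.
118^138 ≡ 276 (mod 277)  [q = 2: ≢ 1 ✓]
118^92 ≡ 1 (mod 277)  [q = 3: ≡ 1 ✗]
118^12 ≡ 175 (mod 277)  [q = 23: ≢ 1 ✓]
The check at q = 3 fails, so 118 generates a proper subgroup.

No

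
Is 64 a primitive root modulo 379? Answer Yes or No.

φ(379) = 379 − 1 = 378 = 2 · 3^3 · 7.
Test 64^(378/q) mod 379 for each prime factor q of 378:
64^189 ≡ 1 (mod 379)  [q = 2: ≡ 1 ✗]
64^126 ≡ 1 (mod 379)  [q = 3: ≡ 1 ✗]
64^54 ≡ 94 (mod 379)  [q = 7: ≢ 1 ✓]
64^189 ≡ 1 shows ord(64) | 189, strictly less than φ(379); not a primitive root.

No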